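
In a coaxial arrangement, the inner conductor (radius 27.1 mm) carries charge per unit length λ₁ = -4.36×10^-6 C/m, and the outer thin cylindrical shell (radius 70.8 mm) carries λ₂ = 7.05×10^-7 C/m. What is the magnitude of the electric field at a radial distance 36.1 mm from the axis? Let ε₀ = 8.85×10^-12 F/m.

By cylindrical symmetry E is radial; use a coaxial Gaussian cylinder of radius 36.1 mm and length L (between the conductors, 27.1 mm < r < 70.8 mm).
The shell at 70.8 mm lies outside the Gaussian surface, so λ_enc = λ₁ = -4.36×10^-6 C/m.
By Gauss's law (flux through the curved wall only), E·2πrL = λ_enc L/ε₀.
E = |λ_enc|/(2πε₀r) = (4.36e-6)/(2π·8.85×10^-12·0.0361) = 2.17×10^6 N/C.

|E| = 2.17e6 V/m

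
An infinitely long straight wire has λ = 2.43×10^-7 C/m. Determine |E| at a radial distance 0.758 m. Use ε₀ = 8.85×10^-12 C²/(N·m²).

By cylindrical symmetry E is radial; use a coaxial Gaussian cylinder of radius 0.758 m and length L.
Q_enc = λL, so λ_enc = 2.43e-7 C/m.
Applying ∮E·dA = Q_enc/ε₀ with the end caps contributing no flux:
E = |λ_enc|/(2πε₀r) = (2.43×10^-7)/(2π·8.85×10^-12·0.758) = 5.77×10^3 N/C.

E = 5.77e3 N/C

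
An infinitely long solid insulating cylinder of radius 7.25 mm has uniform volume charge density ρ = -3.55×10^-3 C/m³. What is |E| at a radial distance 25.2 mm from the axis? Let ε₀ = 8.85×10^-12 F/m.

Choose a coaxial cylinder of radius r = 25.2 mm (arbitrary length L) as the Gaussian surface (r > 7.25 mm, full cross-section enclosed).
λ_enc = ρ·πR² = (-3.55×10^-3)π(0.00725)² = -5.862e-7 C/m.
Applying ∮E·dA = Q_enc/ε₀ with the end caps contributing no flux:
E = |λ_enc|/(2πε₀r) = (5.862×10^-7)/(2π·8.85×10^-12·0.0252) = 4.18e5 N/C.

|E| ≈ 4.18e5 N/C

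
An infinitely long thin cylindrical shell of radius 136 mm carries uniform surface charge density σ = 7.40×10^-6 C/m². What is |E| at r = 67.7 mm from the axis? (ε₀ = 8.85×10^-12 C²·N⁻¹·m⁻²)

|E| = 0 V/m

By cylindrical symmetry E is radial; use a coaxial Gaussian cylinder of radius 67.7 mm and length L (r < 136 mm, inside the shell).
All the surface charge lies outside this cylinder: Q_enc = 0, hence E = 0.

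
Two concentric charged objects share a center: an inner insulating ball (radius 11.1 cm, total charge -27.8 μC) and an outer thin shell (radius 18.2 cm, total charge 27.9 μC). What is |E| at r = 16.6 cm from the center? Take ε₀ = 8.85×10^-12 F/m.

E ≈ 9.07×10^6 N/C

Symmetry ⇒ E = E(r) r̂. Gaussian sphere of radius r = 16.6 cm (between the bodies, 11.1 cm < r < 18.2 cm).
The shell at 18.2 cm lies outside the Gaussian surface, so Q_enc = -27.8 μC = -2.78×10^-5 C.
By Gauss's law, ∮E·dA = E·4πr² = Q_enc/ε₀.
E = |Q_enc|/(4πε₀r²) = (2.78e-5)/(4π·8.85×10^-12·(0.166)²) = 9.07×10^6 N/C.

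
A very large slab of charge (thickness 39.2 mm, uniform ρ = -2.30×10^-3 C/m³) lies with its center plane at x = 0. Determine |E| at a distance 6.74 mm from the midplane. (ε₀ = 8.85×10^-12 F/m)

By symmetry E is perpendicular to the slab. A Gaussian pillbox from −6.74 mm to +6.74 mm (face area A) lies entirely within the slab.
Q_enc = ρ·(2x)·A and flux = 2EA, so 2EA = 2ρxA/ε₀ ⇒ E = |ρ|x/ε₀.
E = (2.30×10^-3)(0.00674)/(8.85×10^-12) = 1.75×10^6 N/C.

E ≈ 1.75×10^6 N/C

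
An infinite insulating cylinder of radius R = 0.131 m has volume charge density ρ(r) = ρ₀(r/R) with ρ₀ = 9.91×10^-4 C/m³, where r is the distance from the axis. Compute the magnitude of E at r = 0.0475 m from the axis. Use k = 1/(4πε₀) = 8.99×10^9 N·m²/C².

E = 6.43e5 N/C

Take a coaxial cylindrical Gaussian surface of radius r = 0.0475 m and length L (r < R).
Integrating ρ over the cross-section to radius r: λ_enc = (2πρ₀/R) ∫₀^r r'^2 dr' = 2πρ₀ r^3/(3·R) = 1.698e-6 C/m.
Since E is radial and uniform over the curved surface, Φ = E·2πrL = Q_enc/ε₀ = λ_enc L/ε₀.
E = 2k|λ_enc|/r = 2(8.99×10^9)(1.698×10^-6)/(0.0475) = 6.43×10^5 N/C.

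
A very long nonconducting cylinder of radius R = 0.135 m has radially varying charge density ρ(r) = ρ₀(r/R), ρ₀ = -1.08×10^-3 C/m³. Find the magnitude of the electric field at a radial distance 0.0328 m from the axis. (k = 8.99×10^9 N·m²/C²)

Take a coaxial cylindrical Gaussian surface of radius r = 0.0328 m and length L (r < R).
Integrating ρ over the cross-section to radius r: λ_enc = (2πρ₀/R) ∫₀^r r'^2 dr' = 2πρ₀ r^3/(3·R) = -5.912×10^-7 C/m.
Applying ∮E·dA = Q_enc/ε₀ with the end caps contributing no flux:
E = 2k|λ_enc|/r = 2(8.99×10^9)(5.912×10^-7)/(0.0328) = 3.24e5 N/C.

E ≈ 3.24×10^5 N/C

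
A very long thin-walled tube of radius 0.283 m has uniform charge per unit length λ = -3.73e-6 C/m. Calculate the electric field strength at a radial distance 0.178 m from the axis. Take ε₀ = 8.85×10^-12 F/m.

|E| = 0 N/C

Take a coaxial cylindrical Gaussian surface of radius r = 0.178 m and length L (r < 0.283 m, inside the shell).
No charge is enclosed, so Gauss's law gives E·2πrL = 0 ⇒ E = 0.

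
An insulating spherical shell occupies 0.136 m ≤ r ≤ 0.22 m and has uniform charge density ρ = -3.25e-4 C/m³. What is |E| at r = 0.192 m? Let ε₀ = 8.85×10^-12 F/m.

E = 1.52×10^6 N/C

Use a concentric Gaussian sphere at r = 0.192 m (within the shell material, 0.136 m < r < 0.22 m).
Enclosed charge is the volume from a to r: Q_enc = (4π/3)ρ(r³ − a³) = -6.211×10^-6 C.
Gauss's law: E·4πr² = Q_enc/ε₀.
E = |Q_enc|/(4πε₀r²) = (6.211×10^-6)/(4π·8.85×10^-12·(0.192)²) = 1.52×10^6 N/C.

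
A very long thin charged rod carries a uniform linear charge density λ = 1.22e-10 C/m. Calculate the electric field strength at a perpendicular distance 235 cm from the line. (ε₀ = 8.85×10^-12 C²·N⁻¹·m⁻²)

E = 0.934 N/C

By cylindrical symmetry E is radial; use a coaxial Gaussian cylinder of radius 235 cm and length L.
Q_enc = λL, so λ_enc = 1.22e-10 C/m.
Gauss's law: E·2πrL = λ_enc L/ε₀.
E = |λ_enc|/(2πε₀r) = (1.22e-10)/(2π·8.85×10^-12·2.35) = 0.934 N/C.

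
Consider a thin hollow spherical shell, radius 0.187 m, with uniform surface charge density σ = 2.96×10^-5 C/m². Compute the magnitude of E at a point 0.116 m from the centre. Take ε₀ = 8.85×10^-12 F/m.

By spherical symmetry E is radial; choose a Gaussian sphere of radius r = 0.116 m (inside the shell, r < 0.187 m).
All the charge is outside the Gaussian surface: Q_enc = 0, hence E = 0 everywhere inside the shell.

E = 0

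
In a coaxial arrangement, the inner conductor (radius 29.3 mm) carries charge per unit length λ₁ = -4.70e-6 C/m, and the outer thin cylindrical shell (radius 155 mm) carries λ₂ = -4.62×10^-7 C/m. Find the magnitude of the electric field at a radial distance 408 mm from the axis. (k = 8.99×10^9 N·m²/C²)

Take a coaxial cylindrical Gaussian surface of radius r = 408 mm and length L (r > 155 mm, enclosing both).
λ_enc = λ₁ + λ₂ = (-4.70×10^-6) + (-4.62e-7) = -5.162×10^-6 C/m.
Applying ∮E·dA = Q_enc/ε₀ with the end caps contributing no flux:
E = 2k|λ_enc|/r = 2(8.99×10^9)(5.162e-6)/(0.408) = 2.27×10^5 N/C.

E ≈ 2.27×10^5 N/C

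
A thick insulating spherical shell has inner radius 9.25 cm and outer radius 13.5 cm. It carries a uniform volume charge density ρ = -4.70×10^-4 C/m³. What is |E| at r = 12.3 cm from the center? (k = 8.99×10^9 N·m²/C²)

|E| ≈ 1.25e6 V/m

By spherical symmetry E is radial; choose a Gaussian sphere of radius r = 12.3 cm (within the shell material, 9.25 cm < r < 13.5 cm).
Only the shell between 9.25 cm and r is enclosed: Q_enc = ρ·(4π/3)(r³ − a³) = (-4.70×10^-4)·(4π/3)·((0.123)³ − (0.0925)³) = -2.105×10^-6 C.
Gauss's law: E·4πr² = Q_enc/ε₀.
E = k|Q_enc|/r² = (8.99×10^9)(2.105×10^-6)/(0.123)² = 1.25e6 N/C.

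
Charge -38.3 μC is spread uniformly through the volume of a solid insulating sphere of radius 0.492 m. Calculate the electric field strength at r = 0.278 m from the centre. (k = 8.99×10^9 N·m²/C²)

Use a concentric Gaussian sphere at r = 0.278 m (r < R).
Only the charge within r is enclosed: Q_enc = Q·(r/R)³ = (-38.3 μC)·(0.278 m/0.492 m)³ = -6.909×10^-6 C.
Since E is radial and uniform over the Gaussian sphere, Φ = E·4πr² = Q_enc/ε₀.
E = k|Q_enc|/r² = (8.99×10^9)(6.909×10^-6)/(0.278)² = 8.04×10^5 N/C.

|E| ≈ 8.04×10^5 V/m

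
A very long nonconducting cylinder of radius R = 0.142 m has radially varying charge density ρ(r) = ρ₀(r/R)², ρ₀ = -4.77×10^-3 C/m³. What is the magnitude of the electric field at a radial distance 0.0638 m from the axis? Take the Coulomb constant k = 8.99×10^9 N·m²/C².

1.74e6 N/C

Choose a coaxial cylinder of radius r = 0.0638 m (arbitrary length L) as the Gaussian surface (r < R).
λ_enc = ∫₀^r ρ(r')·2πr' dr' = (2πρ₀/R²)·r^4/4 = -6.157×10^-6 C/m.
By Gauss's law (flux through the curved wall only), E·2πrL = λ_enc L/ε₀.
E = 2k|λ_enc|/r = 2(8.99×10^9)(6.157e-6)/(0.0638) = 1.74×10^6 N/C.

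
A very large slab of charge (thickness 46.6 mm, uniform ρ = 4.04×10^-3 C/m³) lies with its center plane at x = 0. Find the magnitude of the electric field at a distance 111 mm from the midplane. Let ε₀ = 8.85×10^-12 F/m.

|E| ≈ 1.06×10^7 N/C

The point |x| = 111 mm lies outside the slab (half-thickness 0.0233 m). A symmetric pillbox spanning the full slab encloses Q_enc = ρ·d·A.
Flux = 2EA ⇒ E = |ρ|d/(2ε₀), independent of distance outside.
E = (4.04×10^-3)(0.0466)/(2·8.85×10^-12) = 1.06×10^7 N/C.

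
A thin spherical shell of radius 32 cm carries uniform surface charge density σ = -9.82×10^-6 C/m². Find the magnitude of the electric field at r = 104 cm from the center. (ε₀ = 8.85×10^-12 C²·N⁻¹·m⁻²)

By spherical symmetry E is radial; choose a Gaussian sphere of radius r = 104 cm (r > 32 cm).
The entire shell is enclosed: Q_enc = σ·4πR² = (-9.82e-6)·4π·(0.32)² = -1.264e-5 C.
Since E is radial and uniform over the Gaussian sphere, Φ = E·4πr² = Q_enc/ε₀.
E = |Q_enc|/(4πε₀r²) = (1.264×10^-5)/(4π·8.85×10^-12·(1.04)²) = 1.05×10^5 N/C.

E ≈ 1.05e5 V/m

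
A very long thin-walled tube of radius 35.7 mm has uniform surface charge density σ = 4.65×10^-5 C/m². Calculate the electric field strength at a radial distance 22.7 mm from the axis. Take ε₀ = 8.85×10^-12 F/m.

E = 0

Take a coaxial cylindrical Gaussian surface of radius r = 22.7 mm and length L (r < 35.7 mm, inside the shell).
No charge is enclosed, so Gauss's law gives E·2πrL = 0 ⇒ E = 0.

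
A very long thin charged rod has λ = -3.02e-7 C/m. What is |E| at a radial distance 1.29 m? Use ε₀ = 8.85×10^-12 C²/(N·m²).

Choose a coaxial cylinder of radius r = 1.29 m (arbitrary length L) as the Gaussian surface.
Q_enc = λL, so λ_enc = -3.02×10^-7 C/m.
Since E is radial and uniform over the curved surface, Φ = E·2πrL = Q_enc/ε₀ = λ_enc L/ε₀.
E = |λ_enc|/(2πε₀r) = (3.02×10^-7)/(2π·8.85×10^-12·1.29) = 4.21×10^3 N/C.

|E| ≈ 4.21e3 V/m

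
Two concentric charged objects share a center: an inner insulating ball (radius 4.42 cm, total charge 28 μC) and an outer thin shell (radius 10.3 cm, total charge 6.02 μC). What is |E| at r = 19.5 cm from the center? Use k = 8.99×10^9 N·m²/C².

8.04×10^6 V/m

Use a concentric Gaussian sphere at r = 19.5 cm (r > 10.3 cm, enclosing both).
Q_enc = (28 μC) + (6.02 μC) = 3.402e-5 C.
By Gauss's law, ∮E·dA = E·4πr² = Q_enc/ε₀.
E = k|Q_enc|/r² = (8.99×10^9)(3.402e-5)/(0.195)² = 8.04×10^6 N/C.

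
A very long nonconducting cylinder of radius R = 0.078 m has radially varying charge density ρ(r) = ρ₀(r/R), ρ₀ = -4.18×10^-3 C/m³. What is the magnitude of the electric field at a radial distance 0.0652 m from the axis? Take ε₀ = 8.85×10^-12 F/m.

Choose a coaxial cylinder of radius r = 0.0652 m (arbitrary length L) as the Gaussian surface (r < R).
Integrating ρ over the cross-section to radius r: λ_enc = (2πρ₀/R) ∫₀^r r'^2 dr' = 2πρ₀ r^3/(3·R) = -3.111×10^-5 C/m.
Applying ∮E·dA = Q_enc/ε₀ with the end caps contributing no flux:
E = |λ_enc|/(2πε₀r) = (3.111×10^-5)/(2π·8.85×10^-12·0.0652) = 8.58e6 N/C.

8.58e6 V/m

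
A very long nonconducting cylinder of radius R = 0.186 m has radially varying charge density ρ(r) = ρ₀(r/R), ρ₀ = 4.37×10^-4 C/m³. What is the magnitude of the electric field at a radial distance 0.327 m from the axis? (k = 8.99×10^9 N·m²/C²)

|E| ≈ 1.74×10^6 V/m

Coaxial Gaussian cylinder, radius r = 0.327 m, length L (r > R, full charge per length enclosed).
λ_enc = 2π ∫₀^R ρ₀(r'/R)^1 r' dr' = 2πρ₀R²/3 = 3.166×10^-5 C/m.
Gauss's law: E·2πrL = λ_enc L/ε₀.
E = 2k|λ_enc|/r = 2(8.99×10^9)(3.166×10^-5)/(0.327) = 1.74×10^6 N/C.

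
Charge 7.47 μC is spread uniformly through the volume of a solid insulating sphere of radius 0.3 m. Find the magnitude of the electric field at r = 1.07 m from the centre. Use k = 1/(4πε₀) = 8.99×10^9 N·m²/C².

E ≈ 5.87×10^4 V/m

Use a concentric Gaussian sphere at r = 1.07 m (r > R, so the entire charge is enclosed).
Q_enc = 7.47 μC = 7.47e-6 C.
Since E is radial and uniform over the Gaussian sphere, Φ = E·4πr² = Q_enc/ε₀.
E = k|Q_enc|/r² = (8.99×10^9)(7.47e-6)/(1.07)² = 5.87e4 N/C.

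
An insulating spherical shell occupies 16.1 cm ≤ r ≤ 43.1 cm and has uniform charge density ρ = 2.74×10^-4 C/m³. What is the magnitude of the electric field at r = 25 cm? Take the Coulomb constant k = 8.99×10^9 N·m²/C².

By spherical symmetry E is radial; choose a Gaussian sphere of radius r = 25 cm (within the shell material, 16.1 cm < r < 43.1 cm).
Enclosed charge is the volume from a to r: Q_enc = (4π/3)ρ(r³ − a³) = 1.314e-5 C.
Since E is radial and uniform over the Gaussian sphere, Φ = E·4πr² = Q_enc/ε₀.
E = k|Q_enc|/r² = (8.99×10^9)(1.314×10^-5)/(0.25)² = 1.89e6 N/C.

|E| = 1.89×10^6 N/C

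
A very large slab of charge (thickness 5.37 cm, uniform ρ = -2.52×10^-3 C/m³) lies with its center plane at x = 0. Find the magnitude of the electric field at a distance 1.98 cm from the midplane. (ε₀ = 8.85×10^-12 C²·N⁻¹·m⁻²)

|E| ≈ 5.64×10^6 N/C

By symmetry E is perpendicular to the slab. A Gaussian pillbox from −1.98 cm to +1.98 cm (face area A) lies entirely within the slab.
Q_enc = ρ·(2x)·A and flux = 2EA, so 2EA = 2ρxA/ε₀ ⇒ E = |ρ|x/ε₀.
E = (2.52×10^-3)(0.0198)/(8.85×10^-12) = 5.64e6 N/C.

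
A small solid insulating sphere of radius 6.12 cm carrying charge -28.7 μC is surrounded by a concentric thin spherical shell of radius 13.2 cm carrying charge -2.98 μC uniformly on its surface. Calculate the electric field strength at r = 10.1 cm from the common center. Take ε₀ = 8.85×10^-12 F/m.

Take a concentric spherical Gaussian surface of radius r = 10.1 cm (between the bodies, 6.12 cm < r < 13.2 cm).
Only the inner charge is enclosed; the outer shell contributes nothing inside itself. Q_enc = -28.7 μC = -2.87e-5 C.
Since E is radial and uniform over the Gaussian sphere, Φ = E·4πr² = Q_enc/ε₀.
E = |Q_enc|/(4πε₀r²) = (2.87×10^-5)/(4π·8.85×10^-12·(0.101)²) = 2.53×10^7 N/C.

2.53×10^7 V/m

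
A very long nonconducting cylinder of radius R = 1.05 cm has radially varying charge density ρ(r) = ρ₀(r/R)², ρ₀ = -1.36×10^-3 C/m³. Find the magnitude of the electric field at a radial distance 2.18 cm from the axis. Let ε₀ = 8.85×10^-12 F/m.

Choose a coaxial cylinder of radius r = 2.18 cm (arbitrary length L) as the Gaussian surface (r > R, full charge per length enclosed).
λ_enc = 2π ∫₀^R ρ₀(r'/R)^2 r' dr' = 2πρ₀R²/4 = -2.355×10^-7 C/m.
Applying ∮E·dA = Q_enc/ε₀ with the end caps contributing no flux:
E = |λ_enc|/(2πε₀r) = (2.355×10^-7)/(2π·8.85×10^-12·0.0218) = 1.94×10^5 N/C.

E = 1.94×10^5 N/C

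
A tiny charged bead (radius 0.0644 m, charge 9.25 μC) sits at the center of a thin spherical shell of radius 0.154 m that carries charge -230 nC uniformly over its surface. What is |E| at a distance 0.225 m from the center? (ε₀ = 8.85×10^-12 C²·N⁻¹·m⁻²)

1.60×10^6 N/C

Use a concentric Gaussian sphere at r = 0.225 m (r > 0.154 m, enclosing both).
Q_enc = (9.25 μC) + (-230 nC) = 9.02×10^-6 C.
Applying ∮E·dA = Q_enc/ε₀ with Φ = E(4πr²):
E = |Q_enc|/(4πε₀r²) = (9.02e-6)/(4π·8.85×10^-12·(0.225)²) = 1.60×10^6 N/C.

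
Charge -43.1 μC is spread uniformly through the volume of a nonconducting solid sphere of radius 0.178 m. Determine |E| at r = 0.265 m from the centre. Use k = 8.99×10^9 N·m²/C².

Take a concentric spherical Gaussian surface of radius r = 0.265 m (r > R, so the entire charge is enclosed).
Q_enc = -43.1 μC = -4.31e-5 C.
By Gauss's law, ∮E·dA = E·4πr² = Q_enc/ε₀.
E = k|Q_enc|/r² = (8.99×10^9)(4.31e-5)/(0.265)² = 5.52×10^6 N/C.

E ≈ 5.52e6 V/m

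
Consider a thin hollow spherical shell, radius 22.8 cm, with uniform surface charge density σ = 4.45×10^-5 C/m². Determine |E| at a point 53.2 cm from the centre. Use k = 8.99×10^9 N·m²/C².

By spherical symmetry E is radial; choose a Gaussian sphere of radius r = 53.2 cm (r > 22.8 cm).
The entire shell is enclosed: Q_enc = σ·4πR² = (4.45×10^-5)·4π·(0.228)² = 2.907×10^-5 C.
By Gauss's law, ∮E·dA = E·4πr² = Q_enc/ε₀.
E = k|Q_enc|/r² = (8.99×10^9)(2.907×10^-5)/(0.532)² = 9.23e5 N/C.

E = 9.23e5 V/m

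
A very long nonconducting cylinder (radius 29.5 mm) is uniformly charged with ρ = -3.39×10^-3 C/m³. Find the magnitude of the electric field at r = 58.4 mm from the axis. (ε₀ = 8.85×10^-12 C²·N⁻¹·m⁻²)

|E| = 2.85e6 N/C

Take a coaxial cylindrical Gaussian surface of radius r = 58.4 mm and length L (r > 29.5 mm, full cross-section enclosed).
λ_enc = ρ·πR² = (-3.39×10^-3)π(0.0295)² = -9.268×10^-6 C/m.
Since E is radial and uniform over the curved surface, Φ = E·2πrL = Q_enc/ε₀ = λ_enc L/ε₀.
E = |λ_enc|/(2πε₀r) = (9.268e-6)/(2π·8.85×10^-12·0.0584) = 2.85×10^6 N/C.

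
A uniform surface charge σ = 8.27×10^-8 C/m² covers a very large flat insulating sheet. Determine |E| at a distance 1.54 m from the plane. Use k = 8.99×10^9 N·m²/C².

By planar symmetry E is perpendicular to the sheet and uniform; use a Gaussian pillbox with flat faces of area A on each side of the sheet.
Flux Φ = 2EA and Q_enc = σA, so 2EA = σA/ε₀ ⇒ E = |σ|/(2ε₀), independent of distance.
E = 2πk|σ| = 2π(8.99×10^9)(8.27×10^-8) = 4.67×10^3 N/C.

4.67×10^3 N/C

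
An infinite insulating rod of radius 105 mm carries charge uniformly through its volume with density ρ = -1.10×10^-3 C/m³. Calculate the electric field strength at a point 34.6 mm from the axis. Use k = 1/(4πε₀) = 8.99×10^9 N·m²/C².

|E| ≈ 2.15×10^6 V/m

Choose a coaxial cylinder of radius r = 34.6 mm (arbitrary length L) as the Gaussian surface (r < R).
Charge inside radius r per length L is ρ·πr²·L, so λ_enc = ρπr² = -4.137e-6 C/m.
Gauss's law: E·2πrL = λ_enc L/ε₀.
E = 2k|λ_enc|/r = 2(8.99×10^9)(4.137×10^-6)/(0.0346) = 2.15×10^6 N/C.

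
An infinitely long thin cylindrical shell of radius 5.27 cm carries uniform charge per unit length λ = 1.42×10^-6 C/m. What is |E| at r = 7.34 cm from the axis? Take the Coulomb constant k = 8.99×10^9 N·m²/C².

Coaxial Gaussian cylinder, radius r = 7.34 cm, length L (r > 5.27 cm).
The full line charge is enclosed: λ_enc = 1.42×10^-6 C/m.
Applying ∮E·dA = Q_enc/ε₀ with the end caps contributing no flux:
E = 2k|λ_enc|/r = 2(8.99×10^9)(1.42×10^-6)/(0.0734) = 3.48×10^5 N/C.

E ≈ 3.48×10^5 N/C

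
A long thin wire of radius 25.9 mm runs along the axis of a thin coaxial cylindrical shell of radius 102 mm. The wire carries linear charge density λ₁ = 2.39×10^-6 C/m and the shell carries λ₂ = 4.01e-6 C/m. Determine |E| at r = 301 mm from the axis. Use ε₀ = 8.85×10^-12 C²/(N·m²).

Coaxial Gaussian cylinder, radius r = 301 mm, length L (r > 102 mm, enclosing both).
λ_enc = λ₁ + λ₂ = (2.39e-6) + (4.01e-6) = 6.40e-6 C/m.
Gauss's law: E·2πrL = λ_enc L/ε₀.
E = |λ_enc|/(2πε₀r) = (6.40×10^-6)/(2π·8.85×10^-12·0.301) = 3.82e5 N/C.

E ≈ 3.82e5 N/C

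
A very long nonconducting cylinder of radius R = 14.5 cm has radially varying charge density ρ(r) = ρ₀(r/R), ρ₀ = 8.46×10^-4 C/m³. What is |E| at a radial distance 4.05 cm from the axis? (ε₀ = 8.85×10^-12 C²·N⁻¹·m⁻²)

E = 3.60e5 N/C

By cylindrical symmetry E is radial; use a coaxial Gaussian cylinder of radius 4.05 cm and length L (r < R).
Integrating ρ over the cross-section to radius r: λ_enc = (2πρ₀/R) ∫₀^r r'^2 dr' = 2πρ₀ r^3/(3·R) = 8.118×10^-7 C/m.
Applying ∮E·dA = Q_enc/ε₀ with the end caps contributing no flux:
E = |λ_enc|/(2πε₀r) = (8.118×10^-7)/(2π·8.85×10^-12·0.0405) = 3.60e5 N/C.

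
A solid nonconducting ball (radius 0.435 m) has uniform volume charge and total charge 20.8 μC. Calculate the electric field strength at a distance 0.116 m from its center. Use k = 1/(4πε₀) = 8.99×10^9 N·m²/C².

Use a concentric Gaussian sphere at r = 0.116 m (r < R).
For a uniform sphere the enclosed fraction is (r/R)³, so Q_enc = (20.8 μC)(0.116/0.435)³ = 3.944e-7 C.
Applying ∮E·dA = Q_enc/ε₀ with Φ = E(4πr²):
E = k|Q_enc|/r² = (8.99×10^9)(3.944×10^-7)/(0.116)² = 2.64×10^5 N/C.

E = 2.64×10^5 V/m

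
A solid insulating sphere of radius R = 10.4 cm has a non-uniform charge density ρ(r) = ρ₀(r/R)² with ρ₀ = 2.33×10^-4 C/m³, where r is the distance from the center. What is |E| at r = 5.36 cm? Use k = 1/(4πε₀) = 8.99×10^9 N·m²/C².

|E| ≈ 7.50×10^4 V/m

Take a concentric spherical Gaussian surface of radius r = 5.36 cm (r < R).
Q_enc = ∫₀^r ρ(r')·4πr'² dr' = (4πρ₀/R²) ∫₀^r r'^4 dr' = 4πρ₀ r^5/(5·R²) = 2.395e-8 C.
Gauss's law: E·4πr² = Q_enc/ε₀.
E = k|Q_enc|/r² = (8.99×10^9)(2.395×10^-8)/(0.0536)² = 7.50×10^4 N/C.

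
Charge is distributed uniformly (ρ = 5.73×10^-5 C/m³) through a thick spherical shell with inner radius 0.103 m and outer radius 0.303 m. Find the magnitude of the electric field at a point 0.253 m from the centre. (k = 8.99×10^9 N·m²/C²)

Symmetry ⇒ E = E(r) r̂. Gaussian sphere of radius r = 0.253 m (within the shell material, 0.103 m < r < 0.303 m).
Enclosed charge is the volume from a to r: Q_enc = (4π/3)ρ(r³ − a³) = 3.625e-6 C.
Gauss's law: E·4πr² = Q_enc/ε₀.
E = k|Q_enc|/r² = (8.99×10^9)(3.625e-6)/(0.253)² = 5.09e5 N/C.

|E| ≈ 5.09e5 N/C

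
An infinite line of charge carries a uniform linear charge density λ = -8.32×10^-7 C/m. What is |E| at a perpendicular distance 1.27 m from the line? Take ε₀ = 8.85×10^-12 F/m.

Take a coaxial cylindrical Gaussian surface of radius r = 1.27 m and length L.
Q_enc = λL, so λ_enc = -8.32e-7 C/m.
Applying ∮E·dA = Q_enc/ε₀ with the end caps contributing no flux:
E = |λ_enc|/(2πε₀r) = (8.32e-7)/(2π·8.85×10^-12·1.27) = 1.18e4 N/C.

E ≈ 1.18e4 V/m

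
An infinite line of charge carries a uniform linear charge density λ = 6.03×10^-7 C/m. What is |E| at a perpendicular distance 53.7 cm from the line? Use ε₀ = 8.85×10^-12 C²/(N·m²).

Choose a coaxial cylinder of radius r = 53.7 cm (arbitrary length L) as the Gaussian surface.
Q_enc = λL, so λ_enc = 6.03×10^-7 C/m.
Applying ∮E·dA = Q_enc/ε₀ with the end caps contributing no flux:
E = |λ_enc|/(2πε₀r) = (6.03e-7)/(2π·8.85×10^-12·0.537) = 2.02e4 N/C.

2.02×10^4 N/C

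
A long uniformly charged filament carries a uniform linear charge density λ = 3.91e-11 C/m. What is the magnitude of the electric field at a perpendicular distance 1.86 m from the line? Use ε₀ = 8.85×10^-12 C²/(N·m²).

E ≈ 0.378 N/C

By cylindrical symmetry E is radial; use a coaxial Gaussian cylinder of radius 1.86 m and length L.
Q_enc = λL, so λ_enc = 3.91×10^-11 C/m.
Gauss's law: E·2πrL = λ_enc L/ε₀.
E = |λ_enc|/(2πε₀r) = (3.91e-11)/(2π·8.85×10^-12·1.86) = 0.378 N/C.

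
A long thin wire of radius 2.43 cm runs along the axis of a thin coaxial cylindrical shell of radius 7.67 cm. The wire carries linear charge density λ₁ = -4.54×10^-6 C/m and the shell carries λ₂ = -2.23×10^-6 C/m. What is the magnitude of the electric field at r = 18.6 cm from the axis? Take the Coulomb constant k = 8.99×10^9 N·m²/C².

By cylindrical symmetry E is radial; use a coaxial Gaussian cylinder of radius 18.6 cm and length L (r > 7.67 cm, enclosing both).
λ_enc = λ₁ + λ₂ = (-4.54×10^-6) + (-2.23e-6) = -6.77×10^-6 C/m.
Since E is radial and uniform over the curved surface, Φ = E·2πrL = Q_enc/ε₀ = λ_enc L/ε₀.
E = 2k|λ_enc|/r = 2(8.99×10^9)(6.77×10^-6)/(0.186) = 6.54×10^5 N/C.

|E| = 6.54e5 N/C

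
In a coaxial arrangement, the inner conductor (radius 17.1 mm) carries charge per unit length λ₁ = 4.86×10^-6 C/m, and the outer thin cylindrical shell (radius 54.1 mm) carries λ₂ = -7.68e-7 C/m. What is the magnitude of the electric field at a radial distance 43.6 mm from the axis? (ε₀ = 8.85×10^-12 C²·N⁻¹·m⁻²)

E = 2.00×10^6 N/C

Take a coaxial cylindrical Gaussian surface of radius r = 43.6 mm and length L (between the conductors, 17.1 mm < r < 54.1 mm).
The shell at 54.1 mm lies outside the Gaussian surface, so λ_enc = λ₁ = 4.86×10^-6 C/m.
By Gauss's law (flux through the curved wall only), E·2πrL = λ_enc L/ε₀.
E = |λ_enc|/(2πε₀r) = (4.86e-6)/(2π·8.85×10^-12·0.0436) = 2.00×10^6 N/C.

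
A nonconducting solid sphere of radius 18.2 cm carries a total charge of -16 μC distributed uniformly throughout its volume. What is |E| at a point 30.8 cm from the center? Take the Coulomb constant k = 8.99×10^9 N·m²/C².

Take a concentric spherical Gaussian surface of radius r = 30.8 cm (r > R, so the entire charge is enclosed).
Q_enc = -16 μC = -1.60×10^-5 C.
Applying ∮E·dA = Q_enc/ε₀ with Φ = E(4πr²):
E = k|Q_enc|/r² = (8.99×10^9)(1.60×10^-5)/(0.308)² = 1.52×10^6 N/C.

E = 1.52×10^6 N/C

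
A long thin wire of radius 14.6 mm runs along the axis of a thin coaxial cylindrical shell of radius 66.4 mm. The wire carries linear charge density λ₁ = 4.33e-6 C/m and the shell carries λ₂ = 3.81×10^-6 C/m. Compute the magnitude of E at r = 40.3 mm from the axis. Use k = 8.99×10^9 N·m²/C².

By cylindrical symmetry E is radial; use a coaxial Gaussian cylinder of radius 40.3 mm and length L (between the conductors, 14.6 mm < r < 66.4 mm).
The shell at 66.4 mm lies outside the Gaussian surface, so λ_enc = λ₁ = 4.33×10^-6 C/m.
Applying ∮E·dA = Q_enc/ε₀ with the end caps contributing no flux:
E = 2k|λ_enc|/r = 2(8.99×10^9)(4.33×10^-6)/(0.0403) = 1.93×10^6 N/C.

E ≈ 1.93×10^6 V/m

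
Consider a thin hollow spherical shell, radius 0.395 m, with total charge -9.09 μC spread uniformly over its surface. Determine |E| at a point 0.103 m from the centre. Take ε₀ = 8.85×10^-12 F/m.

Symmetry ⇒ E = E(r) r̂. Gaussian sphere of radius r = 0.103 m (inside the shell, r < 0.395 m).
No charge lies within this surface, so Q_enc = 0 and Gauss's law gives E·4πr² = 0 ⇒ E = 0.

|E| = 0 V/m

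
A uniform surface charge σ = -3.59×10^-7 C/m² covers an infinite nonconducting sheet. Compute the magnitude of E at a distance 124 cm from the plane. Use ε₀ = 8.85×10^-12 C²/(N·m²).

By planar symmetry E is perpendicular to the sheet and uniform; use a Gaussian pillbox with flat faces of area A on each side of the sheet.
Only the two end caps contribute flux: Φ = 2EA. With Q_enc = σA, Gauss's law gives E = |σ|/(2ε₀).
E = |σ|/(2ε₀) = (3.59e-7)/(2·8.85×10^-12) = 2.03e4 N/C.

E ≈ 2.03×10^4 N/C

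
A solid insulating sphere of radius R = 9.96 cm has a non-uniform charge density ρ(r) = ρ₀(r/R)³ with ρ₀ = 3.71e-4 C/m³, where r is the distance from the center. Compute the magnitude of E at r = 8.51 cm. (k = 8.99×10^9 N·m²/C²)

3.71×10^5 N/C

Use a concentric Gaussian sphere at r = 8.51 cm (r < R).
Q_enc = ∫₀^r ρ(r')·4πr'² dr' = (4πρ₀/R³) ∫₀^r r'^5 dr' = 4πρ₀ r^6/(6·R³) = 2.987×10^-7 C.
Applying ∮E·dA = Q_enc/ε₀ with Φ = E(4πr²):
E = k|Q_enc|/r² = (8.99×10^9)(2.987×10^-7)/(0.0851)² = 3.71×10^5 N/C.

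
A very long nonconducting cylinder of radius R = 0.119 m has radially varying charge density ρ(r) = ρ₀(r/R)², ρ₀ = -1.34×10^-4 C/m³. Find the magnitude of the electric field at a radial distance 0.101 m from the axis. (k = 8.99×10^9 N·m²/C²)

|E| ≈ 2.75×10^5 V/m

Take a coaxial cylindrical Gaussian surface of radius r = 0.101 m and length L (r < R).
λ_enc = ∫₀^r ρ(r')·2πr' dr' = (2πρ₀/R²)·r^4/4 = -1.547e-6 C/m.
Gauss's law: E·2πrL = λ_enc L/ε₀.
E = 2k|λ_enc|/r = 2(8.99×10^9)(1.547×10^-6)/(0.101) = 2.75×10^5 N/C.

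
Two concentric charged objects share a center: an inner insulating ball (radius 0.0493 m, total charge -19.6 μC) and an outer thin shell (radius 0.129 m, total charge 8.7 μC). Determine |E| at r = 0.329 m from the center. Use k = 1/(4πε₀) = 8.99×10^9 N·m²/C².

Symmetry ⇒ E = E(r) r̂. Gaussian sphere of radius r = 0.329 m (r > 0.129 m, enclosing both).
Q_enc = (-19.6 μC) + (8.7 μC) = -1.09×10^-5 C.
Since E is radial and uniform over the Gaussian sphere, Φ = E·4πr² = Q_enc/ε₀.
E = k|Q_enc|/r² = (8.99×10^9)(1.09×10^-5)/(0.329)² = 9.05e5 N/C.

E ≈ 9.05e5 N/C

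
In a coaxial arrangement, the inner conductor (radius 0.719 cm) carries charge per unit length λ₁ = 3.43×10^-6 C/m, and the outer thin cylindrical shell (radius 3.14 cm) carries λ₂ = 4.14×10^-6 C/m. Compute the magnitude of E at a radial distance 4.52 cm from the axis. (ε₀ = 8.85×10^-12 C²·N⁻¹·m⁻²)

3.01×10^6 V/m

By cylindrical symmetry E is radial; use a coaxial Gaussian cylinder of radius 4.52 cm and length L (r > 3.14 cm, enclosing both).
λ_enc = λ₁ + λ₂ = (3.43e-6) + (4.14×10^-6) = 7.57×10^-6 C/m.
By Gauss's law (flux through the curved wall only), E·2πrL = λ_enc L/ε₀.
E = |λ_enc|/(2πε₀r) = (7.57×10^-6)/(2π·8.85×10^-12·0.0452) = 3.01×10^6 N/C.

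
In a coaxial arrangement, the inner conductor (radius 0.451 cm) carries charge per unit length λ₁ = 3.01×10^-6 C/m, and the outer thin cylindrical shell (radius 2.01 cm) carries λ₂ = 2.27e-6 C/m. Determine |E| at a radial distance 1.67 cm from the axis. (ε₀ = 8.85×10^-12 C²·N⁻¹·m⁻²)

By cylindrical symmetry E is radial; use a coaxial Gaussian cylinder of radius 1.67 cm and length L (between the conductors, 0.451 cm < r < 2.01 cm).
Only the inner wire is enclosed; the outer shell contributes nothing inside itself. λ_enc = λ₁ = 3.01×10^-6 C/m.
Applying ∮E·dA = Q_enc/ε₀ with the end caps contributing no flux:
E = |λ_enc|/(2πε₀r) = (3.01×10^-6)/(2π·8.85×10^-12·0.0167) = 3.24e6 N/C.

3.24×10^6 N/C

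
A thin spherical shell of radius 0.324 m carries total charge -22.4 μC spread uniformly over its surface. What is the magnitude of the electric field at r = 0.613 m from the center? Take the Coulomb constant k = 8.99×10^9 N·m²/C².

By spherical symmetry E is radial; choose a Gaussian sphere of radius r = 0.613 m (r > 0.324 m).
The entire shell is enclosed: Q_enc = -2.24e-5 C.
Gauss's law: E·4πr² = Q_enc/ε₀.
E = k|Q_enc|/r² = (8.99×10^9)(2.24e-5)/(0.613)² = 5.36e5 N/C.

E ≈ 5.36e5 V/m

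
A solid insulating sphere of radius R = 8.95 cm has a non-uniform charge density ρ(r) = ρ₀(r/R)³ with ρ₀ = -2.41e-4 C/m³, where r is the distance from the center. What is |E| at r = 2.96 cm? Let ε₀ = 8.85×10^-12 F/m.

E ≈ 4.86×10^3 N/C

Use a concentric Gaussian sphere at r = 2.96 cm (r < R).
Integrate the density: Q_enc = 4π ∫₀^r ρ₀(r'/R)^3 r'² dr' = 4πρ₀ r^6/(6·R³) = -4.735×10^-10 C.
Applying ∮E·dA = Q_enc/ε₀ with Φ = E(4πr²):
E = |Q_enc|/(4πε₀r²) = (4.735e-10)/(4π·8.85×10^-12·(0.0296)²) = 4.86e3 N/C.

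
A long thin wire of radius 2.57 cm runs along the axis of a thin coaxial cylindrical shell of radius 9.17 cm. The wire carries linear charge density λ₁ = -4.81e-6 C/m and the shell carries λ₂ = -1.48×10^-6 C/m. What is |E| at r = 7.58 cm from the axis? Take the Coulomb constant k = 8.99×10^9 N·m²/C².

By cylindrical symmetry E is radial; use a coaxial Gaussian cylinder of radius 7.58 cm and length L (between the conductors, 2.57 cm < r < 9.17 cm).
Only the inner wire is enclosed; the outer shell contributes nothing inside itself. λ_enc = λ₁ = -4.81e-6 C/m.
Gauss's law: E·2πrL = λ_enc L/ε₀.
E = 2k|λ_enc|/r = 2(8.99×10^9)(4.81×10^-6)/(0.0758) = 1.14×10^6 N/C.

1.14×10^6 N/C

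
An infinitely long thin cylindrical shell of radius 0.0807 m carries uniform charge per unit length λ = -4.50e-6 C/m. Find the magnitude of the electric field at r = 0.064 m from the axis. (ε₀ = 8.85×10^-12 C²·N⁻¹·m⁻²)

By cylindrical symmetry E is radial; use a coaxial Gaussian cylinder of radius 0.064 m and length L (r < 0.0807 m, inside the shell).
All the surface charge lies outside this cylinder: Q_enc = 0, hence E = 0.

E = 0 (no enclosed charge)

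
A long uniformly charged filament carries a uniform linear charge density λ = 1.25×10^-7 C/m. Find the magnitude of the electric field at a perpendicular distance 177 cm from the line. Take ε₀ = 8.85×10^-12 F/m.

|E| = 1.27×10^3 V/m

Take a coaxial cylindrical Gaussian surface of radius r = 177 cm and length L.
Q_enc = λL, so λ_enc = 1.25e-7 C/m.
Gauss's law: E·2πrL = λ_enc L/ε₀.
E = |λ_enc|/(2πε₀r) = (1.25×10^-7)/(2π·8.85×10^-12·1.77) = 1.27×10^3 N/C.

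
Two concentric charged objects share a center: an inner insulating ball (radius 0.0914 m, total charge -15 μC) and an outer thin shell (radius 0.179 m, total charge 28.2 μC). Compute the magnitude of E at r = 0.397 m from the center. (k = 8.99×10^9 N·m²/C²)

Use a concentric Gaussian sphere at r = 0.397 m (r > 0.179 m, enclosing both).
Q_enc = (-15 μC) + (28.2 μC) = 1.32e-5 C.
By Gauss's law, ∮E·dA = E·4πr² = Q_enc/ε₀.
E = k|Q_enc|/r² = (8.99×10^9)(1.32×10^-5)/(0.397)² = 7.53×10^5 N/C.

7.53×10^5 N/C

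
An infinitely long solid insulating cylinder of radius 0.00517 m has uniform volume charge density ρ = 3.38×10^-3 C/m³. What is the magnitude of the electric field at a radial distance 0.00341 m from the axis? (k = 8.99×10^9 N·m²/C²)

6.51×10^5 N/C

Choose a coaxial cylinder of radius r = 0.00341 m (arbitrary length L) as the Gaussian surface (r < R).
Charge inside radius r per length L is ρ·πr²·L, so λ_enc = ρπr² = 1.235×10^-7 C/m.
Gauss's law: E·2πrL = λ_enc L/ε₀.
E = 2k|λ_enc|/r = 2(8.99×10^9)(1.235×10^-7)/(0.00341) = 6.51e5 N/C.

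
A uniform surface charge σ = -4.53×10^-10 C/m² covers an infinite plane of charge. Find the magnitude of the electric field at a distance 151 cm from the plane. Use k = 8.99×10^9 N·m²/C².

The symmetry is planar: E is normal to the sheet and the same magnitude on both sides. Take a pillbox straddling the sheet with end-cap area A.
Flux Φ = 2EA and Q_enc = σA, so 2EA = σA/ε₀ ⇒ E = |σ|/(2ε₀), independent of distance.
E = 2πk|σ| = 2π(8.99×10^9)(4.53×10^-10) = 25.6 N/C.

E = 25.6 N/C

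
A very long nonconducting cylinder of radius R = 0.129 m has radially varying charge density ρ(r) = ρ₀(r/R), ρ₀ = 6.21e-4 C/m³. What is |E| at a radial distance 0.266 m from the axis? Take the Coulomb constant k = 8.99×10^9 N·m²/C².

E ≈ 1.46×10^6 N/C

By cylindrical symmetry E is radial; use a coaxial Gaussian cylinder of radius 0.266 m and length L (r > R, full charge per length enclosed).
λ_enc = 2π ∫₀^R ρ₀(r'/R)^1 r' dr' = 2πρ₀R²/3 = 2.164×10^-5 C/m.
Applying ∮E·dA = Q_enc/ε₀ with the end caps contributing no flux:
E = 2k|λ_enc|/r = 2(8.99×10^9)(2.164×10^-5)/(0.266) = 1.46×10^6 N/C.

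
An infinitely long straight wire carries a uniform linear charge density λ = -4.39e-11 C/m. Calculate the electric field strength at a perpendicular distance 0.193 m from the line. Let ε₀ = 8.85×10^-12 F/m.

Coaxial Gaussian cylinder, radius r = 0.193 m, length L.
Q_enc = λL, so λ_enc = -4.39×10^-11 C/m.
Gauss's law: E·2πrL = λ_enc L/ε₀.
E = |λ_enc|/(2πε₀r) = (4.39e-11)/(2π·8.85×10^-12·0.193) = 4.09 N/C.

|E| = 4.09 V/m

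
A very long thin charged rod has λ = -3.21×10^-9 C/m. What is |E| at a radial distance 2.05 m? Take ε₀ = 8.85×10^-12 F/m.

E = 28.2 N/C

Coaxial Gaussian cylinder, radius r = 2.05 m, length L.
Q_enc = λL, so λ_enc = -3.21×10^-9 C/m.
Applying ∮E·dA = Q_enc/ε₀ with the end caps contributing no flux:
E = |λ_enc|/(2πε₀r) = (3.21×10^-9)/(2π·8.85×10^-12·2.05) = 28.2 N/C.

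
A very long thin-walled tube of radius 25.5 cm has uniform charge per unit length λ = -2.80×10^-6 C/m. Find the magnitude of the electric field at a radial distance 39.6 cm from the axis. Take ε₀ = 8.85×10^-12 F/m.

E ≈ 1.27×10^5 V/m

Take a coaxial cylindrical Gaussian surface of radius r = 39.6 cm and length L (r > 25.5 cm).
The full line charge is enclosed: λ_enc = -2.80×10^-6 C/m.
By Gauss's law (flux through the curved wall only), E·2πrL = λ_enc L/ε₀.
E = |λ_enc|/(2πε₀r) = (2.80e-6)/(2π·8.85×10^-12·0.396) = 1.27×10^5 N/C.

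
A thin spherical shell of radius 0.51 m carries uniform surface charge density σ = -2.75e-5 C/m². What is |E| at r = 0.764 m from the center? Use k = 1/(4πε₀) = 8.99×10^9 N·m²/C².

E ≈ 1.38e6 V/m

By spherical symmetry E is radial; choose a Gaussian sphere of radius r = 0.764 m (r > 0.51 m).
The entire shell is enclosed: Q_enc = σ·4πR² = (-2.75×10^-5)·4π·(0.51)² = -8.988e-5 C.
Gauss's law: E·4πr² = Q_enc/ε₀.
E = k|Q_enc|/r² = (8.99×10^9)(8.988×10^-5)/(0.764)² = 1.38e6 N/C.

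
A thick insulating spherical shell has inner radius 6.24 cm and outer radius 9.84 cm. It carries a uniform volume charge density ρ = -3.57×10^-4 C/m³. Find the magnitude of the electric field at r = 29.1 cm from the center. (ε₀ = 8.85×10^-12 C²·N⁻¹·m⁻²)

Symmetry ⇒ E = E(r) r̂. Gaussian sphere of radius r = 29.1 cm (r > 9.84 cm, enclosing the whole shell).
Q_enc = ρ·(4π/3)(b³ − a³) = (-3.57×10^-4)·(4π/3)·((0.0984)³ − (0.0624)³) = -1.061e-6 C.
Gauss's law: E·4πr² = Q_enc/ε₀.
E = |Q_enc|/(4πε₀r²) = (1.061×10^-6)/(4π·8.85×10^-12·(0.291)²) = 1.13e5 N/C.

|E| = 1.13×10^5 V/m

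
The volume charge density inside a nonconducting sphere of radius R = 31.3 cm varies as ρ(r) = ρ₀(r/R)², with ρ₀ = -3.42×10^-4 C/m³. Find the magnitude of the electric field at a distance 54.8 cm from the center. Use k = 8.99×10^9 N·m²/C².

Use a concentric Gaussian sphere at r = 54.8 cm (r > R, all charge enclosed).
Q_enc = 4π ∫₀^R ρ₀(r'/R)^2 r'² dr' = 4πρ₀R³/5 = -2.636e-5 C.
Gauss's law: E·4πr² = Q_enc/ε₀.
E = k|Q_enc|/r² = (8.99×10^9)(2.636×10^-5)/(0.548)² = 7.89×10^5 N/C.

7.89×10^5 N/C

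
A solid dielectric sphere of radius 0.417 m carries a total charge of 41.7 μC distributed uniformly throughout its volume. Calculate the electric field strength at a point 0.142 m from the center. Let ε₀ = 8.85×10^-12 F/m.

Symmetry ⇒ E = E(r) r̂. Gaussian sphere of radius r = 0.142 m (r < R).
For a uniform sphere the enclosed fraction is (r/R)³, so Q_enc = (41.7 μC)(0.142/0.417)³ = 1.647e-6 C.
Applying ∮E·dA = Q_enc/ε₀ with Φ = E(4πr²):
E = |Q_enc|/(4πε₀r²) = (1.647e-6)/(4π·8.85×10^-12·(0.142)²) = 7.34×10^5 N/C.

|E| ≈ 7.34×10^5 N/C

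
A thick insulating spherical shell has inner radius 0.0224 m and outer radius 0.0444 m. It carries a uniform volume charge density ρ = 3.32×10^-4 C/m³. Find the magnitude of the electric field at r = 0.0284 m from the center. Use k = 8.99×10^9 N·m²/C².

E ≈ 1.81×10^5 N/C

By spherical symmetry E is radial; choose a Gaussian sphere of radius r = 0.0284 m (within the shell material, 0.0224 m < r < 0.0444 m).
Enclosed charge is the volume from a to r: Q_enc = (4π/3)ρ(r³ − a³) = 1.622×10^-8 C.
Gauss's law: E·4πr² = Q_enc/ε₀.
E = k|Q_enc|/r² = (8.99×10^9)(1.622×10^-8)/(0.0284)² = 1.81e5 N/C.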